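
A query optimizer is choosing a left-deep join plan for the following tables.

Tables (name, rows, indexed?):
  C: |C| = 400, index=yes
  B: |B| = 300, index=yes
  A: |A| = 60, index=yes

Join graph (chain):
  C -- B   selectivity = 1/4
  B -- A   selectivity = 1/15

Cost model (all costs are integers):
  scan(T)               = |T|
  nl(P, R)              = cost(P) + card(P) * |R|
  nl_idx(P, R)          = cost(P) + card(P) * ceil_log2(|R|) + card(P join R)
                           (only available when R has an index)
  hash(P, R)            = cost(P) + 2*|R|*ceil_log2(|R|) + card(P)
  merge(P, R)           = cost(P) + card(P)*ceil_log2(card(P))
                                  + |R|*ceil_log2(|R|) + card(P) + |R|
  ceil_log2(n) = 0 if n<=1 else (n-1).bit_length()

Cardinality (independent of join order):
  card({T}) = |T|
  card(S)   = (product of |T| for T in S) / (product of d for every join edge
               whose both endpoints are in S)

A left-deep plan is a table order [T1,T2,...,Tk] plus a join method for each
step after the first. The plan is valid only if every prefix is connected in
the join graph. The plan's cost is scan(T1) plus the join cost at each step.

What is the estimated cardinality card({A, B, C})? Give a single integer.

120000

Tables in S: A(60), B(300), C(400)
Edges inside S: C-B(d=4), B-A(d=15)
numerator = 60 * 300 * 400 = 7200000
denominator = 4 * 15 = 60
card(S) = 7200000 / 60 = 120000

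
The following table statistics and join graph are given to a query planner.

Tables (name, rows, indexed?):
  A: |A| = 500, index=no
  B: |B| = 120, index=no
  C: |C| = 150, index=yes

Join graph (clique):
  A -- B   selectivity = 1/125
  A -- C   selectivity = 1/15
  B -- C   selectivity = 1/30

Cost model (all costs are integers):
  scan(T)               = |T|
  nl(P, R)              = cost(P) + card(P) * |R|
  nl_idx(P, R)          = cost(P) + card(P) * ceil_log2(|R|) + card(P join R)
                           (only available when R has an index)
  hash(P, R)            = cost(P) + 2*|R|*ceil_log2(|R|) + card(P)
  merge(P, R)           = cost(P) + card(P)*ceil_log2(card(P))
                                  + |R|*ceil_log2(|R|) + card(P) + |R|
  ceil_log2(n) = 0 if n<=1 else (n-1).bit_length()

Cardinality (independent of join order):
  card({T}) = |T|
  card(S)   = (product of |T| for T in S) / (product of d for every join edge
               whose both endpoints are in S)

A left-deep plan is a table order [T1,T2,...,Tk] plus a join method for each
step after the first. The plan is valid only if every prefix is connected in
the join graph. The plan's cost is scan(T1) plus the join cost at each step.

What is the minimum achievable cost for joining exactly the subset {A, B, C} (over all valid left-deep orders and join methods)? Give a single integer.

5560

Selinger DP over subsets of {A,B,C}:
  {A}: scan cost=500, card=500
  {B}: scan cost=120, card=120
  {C}: scan cost=150, card=150
  {AB}: card=480; try (B,hash)→2680, (A,merge)→6080, (B,merge)→6460, (A,hash)→9240, (A,nl)→60120, (B,nl)→60500; best=2680 via (B,hash)
  {AC}: card=5000; try (C,hash)→3400, (A,merge)→6500, (C,merge)→6850, (A,hash)→9300, (C,nl_idx)→9500, (A,nl)→75150 …(+1); best=3400 via (C,hash)
  {BC}: card=600; try (C,nl_idx)→1680, (B,hash)→1980, (C,merge)→2430, (B,merge)→2460, (C,hash)→2640, (C,nl)→18120 …(+1); best=1680 via (C,nl_idx)
  {ABC}: card=160; try (C,hash)→5560, (C,nl_idx)→6680, (C,merge)→8830, (B,hash)→10080, (A,hash)→11280, (A,merge)→13280 …(+4); best=5560 via (C,hash)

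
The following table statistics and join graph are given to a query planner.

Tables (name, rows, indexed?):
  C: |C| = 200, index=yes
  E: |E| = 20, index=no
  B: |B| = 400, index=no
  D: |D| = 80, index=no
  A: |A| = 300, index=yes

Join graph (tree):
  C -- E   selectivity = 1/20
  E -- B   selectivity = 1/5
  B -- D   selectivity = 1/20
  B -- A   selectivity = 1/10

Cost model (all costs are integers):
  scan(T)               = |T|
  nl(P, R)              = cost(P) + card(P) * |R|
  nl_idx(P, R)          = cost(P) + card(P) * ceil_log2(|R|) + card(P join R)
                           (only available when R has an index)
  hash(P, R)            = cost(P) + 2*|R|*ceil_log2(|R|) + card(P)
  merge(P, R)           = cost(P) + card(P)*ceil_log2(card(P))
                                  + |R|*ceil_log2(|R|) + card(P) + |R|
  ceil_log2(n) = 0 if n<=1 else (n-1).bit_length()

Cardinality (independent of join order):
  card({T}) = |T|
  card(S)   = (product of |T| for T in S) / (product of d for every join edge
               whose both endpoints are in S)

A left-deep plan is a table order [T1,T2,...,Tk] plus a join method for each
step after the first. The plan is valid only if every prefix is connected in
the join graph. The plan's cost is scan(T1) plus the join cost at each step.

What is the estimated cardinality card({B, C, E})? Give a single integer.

Tables in S: B(400), C(200), E(20)
Edges inside S: C-E(d=20), E-B(d=5)
numerator = 400 * 200 * 20 = 1600000
denominator = 20 * 5 = 100
card(S) = 1600000 / 100 = 16000

16000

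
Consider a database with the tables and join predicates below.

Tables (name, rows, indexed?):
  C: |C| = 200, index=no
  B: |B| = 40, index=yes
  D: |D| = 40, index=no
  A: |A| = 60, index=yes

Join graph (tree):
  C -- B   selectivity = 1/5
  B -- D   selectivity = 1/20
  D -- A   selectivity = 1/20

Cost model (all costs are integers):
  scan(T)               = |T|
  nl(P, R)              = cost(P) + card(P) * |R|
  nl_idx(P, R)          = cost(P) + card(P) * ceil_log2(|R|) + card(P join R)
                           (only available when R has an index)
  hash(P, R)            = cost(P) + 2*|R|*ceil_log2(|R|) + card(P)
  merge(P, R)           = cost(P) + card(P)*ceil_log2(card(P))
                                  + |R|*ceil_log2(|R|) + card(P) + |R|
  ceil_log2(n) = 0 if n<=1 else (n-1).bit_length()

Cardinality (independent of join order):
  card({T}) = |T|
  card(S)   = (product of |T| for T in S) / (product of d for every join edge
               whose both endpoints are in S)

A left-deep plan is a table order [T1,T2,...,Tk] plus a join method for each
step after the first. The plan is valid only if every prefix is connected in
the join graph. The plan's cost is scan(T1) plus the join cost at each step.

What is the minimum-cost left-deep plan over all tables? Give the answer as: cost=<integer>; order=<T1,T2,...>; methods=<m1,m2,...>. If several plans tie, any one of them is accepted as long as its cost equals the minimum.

Selinger DP (subsets sized 1..n):
  {C}: scan cost=200, card=200
  {B}: scan cost=40, card=40
  {D}: scan cost=40, card=40
  {A}: scan cost=60, card=60
  {BC}: card=1600; try (B,hash)→880, (C,merge)→2120, (B,merge)→2280, (B,nl_idx)→3000, (C,hash)→3280, (C,nl)→8040 …(+1); best=880 via (B,hash)
  {BD}: card=80; try (B,nl_idx)→360, (D,hash)→560, (B,hash)→560, (D,merge)→600, (B,merge)→600, (D,nl)→1640 …(+1); best=360 via (B,nl_idx)
  {AD}: card=120; try (A,nl_idx)→400, (D,hash)→600, (A,merge)→740, (D,merge)→760, (A,hash)→800, (A,nl)→2440 …(+1); best=400 via (A,nl_idx)
  {BCD}: card=3200; try (C,merge)→2800, (D,hash)→2960, (C,hash)→3640, (C,nl)→16360, (D,merge)→20360, (D,nl)→64880; best=2800 via (C,merge)
  {ABD}: card=240; try (B,hash)→1000, (A,nl_idx)→1080, (A,hash)→1160, (B,nl_idx)→1360, (A,merge)→1420, (B,merge)→1640 …(+2); best=1000 via (B,hash)
  {ABCD}: card=9600; try (C,hash)→4440, (C,merge)→4960, (A,hash)→6720, (A,nl_idx)→31600, (A,merge)→44820, (C,nl)→49000 …(+1); best=4440 via (C,hash)

cost=4440; order=D,A,B,C; methods=nl_idx,hash,hash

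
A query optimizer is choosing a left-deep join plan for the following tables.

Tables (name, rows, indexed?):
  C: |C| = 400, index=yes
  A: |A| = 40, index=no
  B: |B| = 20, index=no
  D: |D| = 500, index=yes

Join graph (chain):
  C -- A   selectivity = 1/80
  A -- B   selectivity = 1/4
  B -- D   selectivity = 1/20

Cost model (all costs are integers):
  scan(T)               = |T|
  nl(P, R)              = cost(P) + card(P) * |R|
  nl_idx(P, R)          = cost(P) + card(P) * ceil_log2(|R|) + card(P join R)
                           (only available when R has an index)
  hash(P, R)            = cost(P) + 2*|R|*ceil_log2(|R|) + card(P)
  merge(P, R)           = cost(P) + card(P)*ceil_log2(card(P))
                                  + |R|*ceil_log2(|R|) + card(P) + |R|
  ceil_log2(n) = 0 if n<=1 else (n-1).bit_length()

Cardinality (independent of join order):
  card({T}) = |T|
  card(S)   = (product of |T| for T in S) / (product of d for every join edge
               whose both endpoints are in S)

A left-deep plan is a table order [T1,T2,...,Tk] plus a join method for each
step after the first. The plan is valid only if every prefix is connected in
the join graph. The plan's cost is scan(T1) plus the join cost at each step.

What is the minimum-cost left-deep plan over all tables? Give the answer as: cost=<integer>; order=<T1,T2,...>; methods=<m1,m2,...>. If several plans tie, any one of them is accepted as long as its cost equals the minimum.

cost=11000; order=A,C,B,D; methods=nl_idx,hash,hash

Selinger DP (subsets sized 1..n):
  {C}: scan cost=400, card=400
  {A}: scan cost=40, card=40
  {B}: scan cost=20, card=20
  {D}: scan cost=500, card=500
  {AC}: card=200; try (C,nl_idx)→600, (A,hash)→1280, (C,merge)→4320, (A,merge)→4680, (C,hash)→7280, (C,nl)→16040 …(+1); best=600 via (C,nl_idx)
  {AB}: card=200; try (B,hash)→280, (A,merge)→420, (B,merge)→440, (A,hash)→520, (A,nl)→820, (B,nl)→840; best=280 via (B,hash)
  {BD}: card=500; try (D,nl_idx)→700, (B,hash)→1200, (D,merge)→5140, (B,merge)→5620, (D,hash)→9040, (D,nl)→10020 …(+1); best=700 via (D,nl_idx)
  {ABC}: card=1000; try (B,hash)→1000, (B,merge)→2520, (C,nl_idx)→3080, (B,nl)→4600, (C,merge)→6080, (C,hash)→7680 …(+1); best=1000 via (B,hash)
  {ABD}: card=5000; try (A,hash)→1680, (A,merge)→5980, (D,merge)→7080, (D,nl_idx)→7080, (D,hash)→9480, (A,nl)→20700 …(+1); best=1680 via (A,hash)
  {ABCD}: card=25000; try (D,hash)→11000, (C,hash)→13880, (D,merge)→17000, (D,nl_idx)→35000, (C,nl_idx)→71680, (C,merge)→75680 …(+2); best=11000 via (D,hash)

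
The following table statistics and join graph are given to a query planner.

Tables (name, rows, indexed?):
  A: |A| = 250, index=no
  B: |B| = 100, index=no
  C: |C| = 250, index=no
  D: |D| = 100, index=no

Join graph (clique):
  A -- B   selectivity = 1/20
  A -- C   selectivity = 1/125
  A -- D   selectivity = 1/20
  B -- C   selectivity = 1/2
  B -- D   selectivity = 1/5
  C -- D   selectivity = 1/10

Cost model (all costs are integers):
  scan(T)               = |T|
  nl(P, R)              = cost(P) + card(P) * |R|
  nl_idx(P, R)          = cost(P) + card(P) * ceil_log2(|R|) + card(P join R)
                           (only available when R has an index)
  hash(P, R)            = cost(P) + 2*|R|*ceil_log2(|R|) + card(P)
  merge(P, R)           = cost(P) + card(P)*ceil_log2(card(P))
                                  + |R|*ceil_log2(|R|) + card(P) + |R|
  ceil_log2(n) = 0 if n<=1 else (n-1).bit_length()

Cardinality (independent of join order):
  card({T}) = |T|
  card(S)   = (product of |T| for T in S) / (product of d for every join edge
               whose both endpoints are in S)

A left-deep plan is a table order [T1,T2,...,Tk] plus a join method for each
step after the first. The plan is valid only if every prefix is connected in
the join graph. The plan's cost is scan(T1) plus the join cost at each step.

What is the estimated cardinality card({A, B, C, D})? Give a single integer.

125

Tables in S: A(250), B(100), C(250), D(100)
Edges inside S: A-B(d=20), A-C(d=125), A-D(d=20), B-C(d=2), B-D(d=5), C-D(d=10)
numerator = 250 * 100 * 250 * 100 = 625000000
denominator = 20 * 125 * 20 * 2 * 5 * 10 = 5000000
card(S) = 625000000 / 5000000 = 125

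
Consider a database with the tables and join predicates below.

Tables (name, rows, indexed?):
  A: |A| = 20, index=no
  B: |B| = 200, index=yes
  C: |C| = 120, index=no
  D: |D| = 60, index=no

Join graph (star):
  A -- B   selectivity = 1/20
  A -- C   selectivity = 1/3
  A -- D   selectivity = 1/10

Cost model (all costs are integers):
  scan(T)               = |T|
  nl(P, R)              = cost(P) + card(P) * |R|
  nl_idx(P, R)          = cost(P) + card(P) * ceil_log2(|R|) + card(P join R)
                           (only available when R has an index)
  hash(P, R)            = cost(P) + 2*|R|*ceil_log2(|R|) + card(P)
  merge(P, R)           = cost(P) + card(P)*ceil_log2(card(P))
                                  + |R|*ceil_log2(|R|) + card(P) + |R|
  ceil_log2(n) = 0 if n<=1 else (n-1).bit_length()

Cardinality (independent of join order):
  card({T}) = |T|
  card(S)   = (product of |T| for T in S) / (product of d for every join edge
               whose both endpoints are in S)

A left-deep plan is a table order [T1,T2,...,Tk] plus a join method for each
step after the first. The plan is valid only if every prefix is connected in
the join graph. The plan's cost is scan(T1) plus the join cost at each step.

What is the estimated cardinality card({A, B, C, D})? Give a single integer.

48000

Tables in S: A(20), B(200), C(120), D(60)
Edges inside S: A-B(d=20), A-C(d=3), A-D(d=10)
numerator = 20 * 200 * 120 * 60 = 28800000
denominator = 20 * 3 * 10 = 600
card(S) = 28800000 / 600 = 48000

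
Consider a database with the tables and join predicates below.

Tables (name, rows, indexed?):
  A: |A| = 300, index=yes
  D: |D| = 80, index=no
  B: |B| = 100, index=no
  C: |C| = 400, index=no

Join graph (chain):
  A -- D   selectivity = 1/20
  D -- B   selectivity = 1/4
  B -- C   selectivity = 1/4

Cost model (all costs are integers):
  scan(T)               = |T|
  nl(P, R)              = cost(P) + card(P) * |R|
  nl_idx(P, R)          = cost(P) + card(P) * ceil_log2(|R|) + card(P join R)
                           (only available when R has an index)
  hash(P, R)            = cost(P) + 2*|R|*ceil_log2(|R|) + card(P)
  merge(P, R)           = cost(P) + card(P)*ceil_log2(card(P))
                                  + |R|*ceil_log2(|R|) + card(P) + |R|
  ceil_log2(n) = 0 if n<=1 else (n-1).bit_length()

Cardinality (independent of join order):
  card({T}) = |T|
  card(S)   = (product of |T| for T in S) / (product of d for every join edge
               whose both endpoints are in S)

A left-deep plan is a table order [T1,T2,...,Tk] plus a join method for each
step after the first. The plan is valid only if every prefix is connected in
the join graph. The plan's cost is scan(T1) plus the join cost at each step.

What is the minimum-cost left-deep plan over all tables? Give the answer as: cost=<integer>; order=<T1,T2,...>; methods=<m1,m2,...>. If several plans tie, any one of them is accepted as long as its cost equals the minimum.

Selinger DP (subsets sized 1..n):
  {A}: scan cost=300, card=300
  {D}: scan cost=80, card=80
  {B}: scan cost=100, card=100
  {C}: scan cost=400, card=400
  {AD}: card=1200; try (D,hash)→1720, (A,nl_idx)→2000, (A,merge)→3720, (D,merge)→3940, (A,hash)→5560, (A,nl)→24080 …(+1); best=1720 via (D,hash)
  {BD}: card=2000; try (D,hash)→1320, (B,merge)→1520, (D,merge)→1540, (B,hash)→1560, (B,nl)→8080, (D,nl)→8100; best=1320 via (D,hash)
  {BC}: card=10000; try (B,hash)→2200, (C,merge)→4900, (B,merge)→5200, (C,hash)→7400, (C,nl)→40100, (B,nl)→40400; best=2200 via (B,hash)
  {ABD}: card=30000; try (B,hash)→4320, (A,hash)→8720, (B,merge)→16920, (A,merge)→28320, (A,nl_idx)→49320, (B,nl)→121720 …(+1); best=4320 via (B,hash)
  {BCD}: card=200000; try (C,hash)→10520, (D,hash)→13320, (C,merge)→29320, (D,merge)→152840, (C,nl)→801320, (D,nl)→802200; best=10520 via (C,hash)
  {ABCD}: card=3000000; try (C,hash)→41520, (A,hash)→215920, (C,merge)→488320, (A,merge)→3813520, (A,nl_idx)→4810520, (C,nl)→12004320 …(+1); best=41520 via (C,hash)

cost=41520; order=A,D,B,C; methods=hash,hash,hash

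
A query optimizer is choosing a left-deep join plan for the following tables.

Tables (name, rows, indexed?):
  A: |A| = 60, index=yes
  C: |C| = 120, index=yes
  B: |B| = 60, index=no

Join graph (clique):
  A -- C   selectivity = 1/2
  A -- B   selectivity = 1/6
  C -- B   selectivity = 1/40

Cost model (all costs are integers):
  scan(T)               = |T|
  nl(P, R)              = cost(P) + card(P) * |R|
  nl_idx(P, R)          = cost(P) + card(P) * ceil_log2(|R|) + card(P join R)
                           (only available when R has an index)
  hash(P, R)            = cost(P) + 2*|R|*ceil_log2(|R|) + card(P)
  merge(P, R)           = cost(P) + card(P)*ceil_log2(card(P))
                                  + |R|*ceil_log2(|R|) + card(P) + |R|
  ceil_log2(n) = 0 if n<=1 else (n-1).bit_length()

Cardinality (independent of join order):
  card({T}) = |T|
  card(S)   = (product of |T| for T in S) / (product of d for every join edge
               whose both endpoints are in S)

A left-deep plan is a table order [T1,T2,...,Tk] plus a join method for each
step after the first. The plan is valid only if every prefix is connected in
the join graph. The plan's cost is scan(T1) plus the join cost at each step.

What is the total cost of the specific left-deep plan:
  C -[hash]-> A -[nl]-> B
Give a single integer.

216960

step 1: scan C: cost=120, card=120
step 2: join A via hash
    card(P join A) = 120*60/(2) = 3600
    cost = 120 + 2*60*6 + 120 = 960
step 3: join B via nl
    card(P join B) = 3600*60/(6*40) = 900
    cost = 960 + 3600*60 = 216960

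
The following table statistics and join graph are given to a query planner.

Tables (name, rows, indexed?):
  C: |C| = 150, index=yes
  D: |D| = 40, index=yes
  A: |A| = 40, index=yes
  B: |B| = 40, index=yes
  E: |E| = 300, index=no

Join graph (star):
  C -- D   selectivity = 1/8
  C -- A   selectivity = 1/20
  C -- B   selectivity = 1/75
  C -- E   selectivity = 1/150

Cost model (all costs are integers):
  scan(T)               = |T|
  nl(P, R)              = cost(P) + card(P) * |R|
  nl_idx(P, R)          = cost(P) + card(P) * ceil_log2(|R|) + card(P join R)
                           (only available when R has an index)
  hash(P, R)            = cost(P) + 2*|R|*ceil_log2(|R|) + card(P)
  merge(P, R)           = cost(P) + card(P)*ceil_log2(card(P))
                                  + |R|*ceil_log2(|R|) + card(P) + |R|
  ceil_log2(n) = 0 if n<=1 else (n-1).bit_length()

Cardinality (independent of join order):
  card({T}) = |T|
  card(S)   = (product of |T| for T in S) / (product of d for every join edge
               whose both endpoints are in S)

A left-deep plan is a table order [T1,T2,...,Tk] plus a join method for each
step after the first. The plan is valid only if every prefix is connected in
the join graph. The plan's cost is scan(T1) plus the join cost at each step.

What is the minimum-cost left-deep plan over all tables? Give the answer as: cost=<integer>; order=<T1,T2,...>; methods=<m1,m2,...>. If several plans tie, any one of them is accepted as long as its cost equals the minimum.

cost=5220; order=E,C,B,A,D; methods=hash,hash,hash,hash

Selinger DP (subsets sized 1..n):
  {C}: scan cost=150, card=150
  {D}: scan cost=40, card=40
  {A}: scan cost=40, card=40
  {B}: scan cost=40, card=40
  {E}: scan cost=300, card=300
  {CD}: card=750; try (D,hash)→780, (C,nl_idx)→1110, (C,merge)→1670, (D,merge)→1780, (D,nl_idx)→1800, (C,hash)→2480 …(+2); best=780 via (D,hash)
  {AC}: card=300; try (C,nl_idx)→660, (A,hash)→780, (A,nl_idx)→1350, (C,merge)→1670, (A,merge)→1780, (C,hash)→2480 …(+2); best=660 via (C,nl_idx)
  {BC}: card=80; try (C,nl_idx)→440, (B,hash)→780, (B,nl_idx)→1130, (C,merge)→1670, (B,merge)→1780, (C,hash)→2480 …(+2); best=440 via (C,nl_idx)
  {CE}: card=300; try (C,hash)→3000, (C,nl_idx)→3000, (E,merge)→4500, (C,merge)→4650, (E,hash)→5700, (E,nl)→45150 …(+1); best=3000 via (C,hash)
  {ACD}: card=1500; try (D,hash)→1440, (A,hash)→2010, (D,merge)→3940, (D,nl_idx)→3960, (A,nl_idx)→6780, (A,merge)→9310 …(+2); best=1440 via (D,hash)
  {BCD}: card=400; try (D,hash)→1000, (D,nl_idx)→1320, (D,merge)→1360, (B,hash)→2010, (D,nl)→3640, (B,nl_idx)→5680 …(+2); best=1000 via (D,hash)
  {CDE}: card=1500; try (D,hash)→3780, (D,merge)→6280, (D,nl_idx)→6300, (E,hash)→6930, (E,merge)→12030, (D,nl)→15000 …(+1); best=3780 via (D,hash)
  {ABC}: card=160; try (A,hash)→1000, (A,nl_idx)→1080, (A,merge)→1360, (B,hash)→1440, (B,nl_idx)→2620, (A,nl)→3640 …(+2); best=1000 via (A,hash)
  {ACE}: card=600; try (A,hash)→3780, (A,nl_idx)→5400, (A,merge)→6280, (E,hash)→6360, (E,merge)→6660, (A,nl)→15000 …(+1); best=3780 via (A,hash)
  {BCE}: card=160; try (B,hash)→3780, (E,merge)→4080, (B,nl_idx)→4960, (E,hash)→5920, (B,merge)→6280, (B,nl)→15000 …(+1); best=3780 via (B,hash)
  {ABCD}: card=800; try (D,hash)→1640, (A,hash)→1880, (D,merge)→2720, (D,nl_idx)→2760, (B,hash)→3420, (A,nl_idx)→4200 …(+6); best=1640 via (D,hash)
  {ACDE}: card=3000; try (D,hash)→4860, (A,hash)→5760, (E,hash)→8340, (D,nl_idx)→10380, (D,merge)→10660, (A,nl_idx)→15780 …(+5); best=4860 via (D,hash)
  {BCDE}: card=800; try (D,hash)→4420, (D,merge)→5500, (D,nl_idx)→5540, (B,hash)→5760, (E,hash)→6800, (E,merge)→8000 …(+5); best=4420 via (D,hash)
  {ABCE}: card=320; try (A,hash)→4420, (B,hash)→4860, (A,nl_idx)→5060, (E,merge)→5440, (A,merge)→5500, (E,hash)→6560 …(+5); best=4420 via (A,hash)
  {ABCDE}: card=1600; try (D,hash)→5220, (A,hash)→5700, (E,hash)→7840, (D,merge)→7900, (D,nl_idx)→7940, (B,hash)→8340 …(+9); best=5220 via (D,hash)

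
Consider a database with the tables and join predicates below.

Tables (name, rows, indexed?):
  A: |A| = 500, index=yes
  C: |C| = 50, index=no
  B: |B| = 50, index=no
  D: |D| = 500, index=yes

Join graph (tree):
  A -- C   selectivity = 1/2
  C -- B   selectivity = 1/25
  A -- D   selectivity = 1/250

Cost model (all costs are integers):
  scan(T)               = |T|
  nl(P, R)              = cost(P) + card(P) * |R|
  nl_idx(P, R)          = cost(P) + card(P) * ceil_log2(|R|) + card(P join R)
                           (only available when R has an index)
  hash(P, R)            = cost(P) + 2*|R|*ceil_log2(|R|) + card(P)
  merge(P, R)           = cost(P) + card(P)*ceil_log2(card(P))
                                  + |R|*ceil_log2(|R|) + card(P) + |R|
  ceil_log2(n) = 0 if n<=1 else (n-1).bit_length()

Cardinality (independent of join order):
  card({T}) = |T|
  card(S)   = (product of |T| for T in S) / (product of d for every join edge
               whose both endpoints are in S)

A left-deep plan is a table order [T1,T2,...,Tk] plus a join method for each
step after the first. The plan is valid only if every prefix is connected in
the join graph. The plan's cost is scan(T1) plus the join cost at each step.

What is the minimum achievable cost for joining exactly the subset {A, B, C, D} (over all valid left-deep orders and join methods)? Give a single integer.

Selinger DP over subsets of {A,B,C,D}:
  {A}: scan cost=500, card=500
  {C}: scan cost=50, card=50
  {B}: scan cost=50, card=50
  {D}: scan cost=500, card=500
  {AC}: card=12500; try (C,hash)→1600, (A,merge)→5400, (C,merge)→5850, (A,hash)→9100, (A,nl_idx)→13000, (A,nl)→25050 …(+1); best=1600 via (C,hash)
  {AD}: card=1000; try (D,nl_idx)→6000, (A,nl_idx)→6000, (D,hash)→10000, (A,hash)→10000, (D,merge)→10500, (A,merge)→10500 …(+2); best=6000 via (D,nl_idx)
  {BC}: card=100; try (C,hash)→700, (B,hash)→700, (C,merge)→750, (B,merge)→750, (C,nl)→2550, (B,nl)→2550; best=700 via (C,hash)
  {ABC}: card=25000; try (A,merge)→6500, (A,hash)→9800, (B,hash)→14700, (A,nl_idx)→26600, (A,nl)→50700, (B,merge)→189450 …(+1); best=6500 via (A,merge)
  {ACD}: card=25000; try (C,hash)→7600, (C,merge)→17350, (D,hash)→23100, (C,nl)→56000, (D,nl_idx)→139100, (D,merge)→194100 …(+1); best=7600 via (C,hash)
  {ABCD}: card=50000; try (B,hash)→33200, (D,hash)→40500, (D,nl_idx)→281500, (B,merge)→407950, (D,merge)→411500, (B,nl)→1257600 …(+1); best=33200 via (B,hash)

33200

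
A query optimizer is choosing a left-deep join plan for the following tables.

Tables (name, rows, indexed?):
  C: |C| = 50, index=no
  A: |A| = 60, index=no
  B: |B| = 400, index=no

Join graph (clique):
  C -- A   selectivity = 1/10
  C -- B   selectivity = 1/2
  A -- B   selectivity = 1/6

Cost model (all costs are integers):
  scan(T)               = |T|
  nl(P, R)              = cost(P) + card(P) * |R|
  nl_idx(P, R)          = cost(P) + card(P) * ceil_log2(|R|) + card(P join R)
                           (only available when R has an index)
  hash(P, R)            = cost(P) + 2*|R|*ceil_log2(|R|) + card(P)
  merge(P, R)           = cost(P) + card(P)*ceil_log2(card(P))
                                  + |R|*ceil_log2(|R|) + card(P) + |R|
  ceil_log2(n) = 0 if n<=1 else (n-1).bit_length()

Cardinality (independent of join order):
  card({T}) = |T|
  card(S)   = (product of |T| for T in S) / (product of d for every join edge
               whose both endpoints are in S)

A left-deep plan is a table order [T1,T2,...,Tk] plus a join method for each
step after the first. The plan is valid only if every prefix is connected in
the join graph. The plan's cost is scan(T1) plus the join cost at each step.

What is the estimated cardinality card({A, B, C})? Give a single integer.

Tables in S: A(60), B(400), C(50)
Edges inside S: C-A(d=10), C-B(d=2), A-B(d=6)
numerator = 60 * 400 * 50 = 1200000
denominator = 10 * 2 * 6 = 120
card(S) = 1200000 / 120 = 10000

10000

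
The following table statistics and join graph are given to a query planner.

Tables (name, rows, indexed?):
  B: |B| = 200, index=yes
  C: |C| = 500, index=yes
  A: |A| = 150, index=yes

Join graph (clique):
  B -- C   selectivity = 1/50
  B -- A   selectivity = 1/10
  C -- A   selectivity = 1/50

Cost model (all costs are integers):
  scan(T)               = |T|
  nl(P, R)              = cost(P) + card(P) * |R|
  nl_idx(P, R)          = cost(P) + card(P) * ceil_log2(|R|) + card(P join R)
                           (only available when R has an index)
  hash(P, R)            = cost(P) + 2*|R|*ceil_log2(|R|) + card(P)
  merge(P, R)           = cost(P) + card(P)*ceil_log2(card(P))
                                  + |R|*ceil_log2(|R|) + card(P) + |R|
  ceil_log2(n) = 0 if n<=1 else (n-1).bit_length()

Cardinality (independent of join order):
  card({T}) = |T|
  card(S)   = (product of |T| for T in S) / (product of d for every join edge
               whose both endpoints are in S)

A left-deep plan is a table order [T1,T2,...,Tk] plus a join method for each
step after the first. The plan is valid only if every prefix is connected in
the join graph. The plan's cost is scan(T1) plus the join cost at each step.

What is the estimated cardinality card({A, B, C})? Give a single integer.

Tables in S: A(150), B(200), C(500)
Edges inside S: B-C(d=50), B-A(d=10), C-A(d=50)
numerator = 150 * 200 * 500 = 15000000
denominator = 50 * 10 * 50 = 25000
card(S) = 15000000 / 25000 = 600

600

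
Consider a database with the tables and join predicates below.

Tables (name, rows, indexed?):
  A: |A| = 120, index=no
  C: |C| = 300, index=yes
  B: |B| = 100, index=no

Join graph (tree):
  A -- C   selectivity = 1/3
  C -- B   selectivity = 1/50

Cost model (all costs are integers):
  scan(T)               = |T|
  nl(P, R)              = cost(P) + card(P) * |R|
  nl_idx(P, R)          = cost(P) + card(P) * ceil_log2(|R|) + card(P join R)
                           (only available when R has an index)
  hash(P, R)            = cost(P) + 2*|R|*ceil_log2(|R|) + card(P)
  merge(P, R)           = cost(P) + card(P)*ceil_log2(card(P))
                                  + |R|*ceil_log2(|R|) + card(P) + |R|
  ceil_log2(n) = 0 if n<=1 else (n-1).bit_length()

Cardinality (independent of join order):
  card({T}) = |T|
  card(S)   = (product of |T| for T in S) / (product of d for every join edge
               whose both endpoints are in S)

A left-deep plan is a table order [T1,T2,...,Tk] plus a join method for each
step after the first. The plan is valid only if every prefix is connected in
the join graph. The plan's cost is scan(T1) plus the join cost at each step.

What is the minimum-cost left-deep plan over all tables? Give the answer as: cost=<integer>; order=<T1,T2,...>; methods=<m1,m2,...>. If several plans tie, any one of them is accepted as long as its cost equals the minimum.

cost=3880; order=B,C,A; methods=nl_idx,hash

Selinger DP (subsets sized 1..n):
  {A}: scan cost=120, card=120
  {C}: scan cost=300, card=300
  {B}: scan cost=100, card=100
  {AC}: card=12000; try (A,hash)→2280, (C,merge)→4080, (A,merge)→4260, (C,hash)→5640, (C,nl_idx)→13200, (C,nl)→36120 …(+1); best=2280 via (A,hash)
  {BC}: card=600; try (C,nl_idx)→1600, (B,hash)→2000, (C,merge)→3900, (B,merge)→4100, (C,hash)→5600, (C,nl)→30100 …(+1); best=1600 via (C,nl_idx)
  {ABC}: card=24000; try (A,hash)→3880, (A,merge)→9160, (B,hash)→15680, (A,nl)→73600, (B,merge)→183080, (B,nl)→1202280; best=3880 via (A,hash)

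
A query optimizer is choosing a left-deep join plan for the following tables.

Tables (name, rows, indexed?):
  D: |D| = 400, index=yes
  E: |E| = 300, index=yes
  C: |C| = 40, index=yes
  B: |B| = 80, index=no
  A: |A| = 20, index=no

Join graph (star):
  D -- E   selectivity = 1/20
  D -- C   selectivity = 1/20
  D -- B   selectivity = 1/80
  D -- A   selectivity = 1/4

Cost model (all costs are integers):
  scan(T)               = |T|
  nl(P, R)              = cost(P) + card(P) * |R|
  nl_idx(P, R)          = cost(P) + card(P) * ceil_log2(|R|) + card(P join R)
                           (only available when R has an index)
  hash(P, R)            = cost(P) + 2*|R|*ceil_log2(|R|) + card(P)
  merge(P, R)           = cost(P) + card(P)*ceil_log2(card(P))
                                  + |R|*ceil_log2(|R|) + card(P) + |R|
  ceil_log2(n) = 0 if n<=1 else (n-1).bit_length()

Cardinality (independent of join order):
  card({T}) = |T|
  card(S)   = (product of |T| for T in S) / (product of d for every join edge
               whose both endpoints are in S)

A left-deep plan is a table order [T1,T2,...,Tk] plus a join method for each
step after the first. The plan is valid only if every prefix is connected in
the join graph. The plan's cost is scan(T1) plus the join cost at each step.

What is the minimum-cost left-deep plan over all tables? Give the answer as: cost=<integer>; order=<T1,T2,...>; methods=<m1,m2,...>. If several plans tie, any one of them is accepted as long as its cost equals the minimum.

Selinger DP (subsets sized 1..n):
  {D}: scan cost=400, card=400
  {E}: scan cost=300, card=300
  {C}: scan cost=40, card=40
  {B}: scan cost=80, card=80
  {A}: scan cost=20, card=20
  {DE}: card=6000; try (E,hash)→6200, (D,merge)→7300, (E,merge)→7400, (D,hash)→7800, (D,nl_idx)→9000, (E,nl_idx)→10000 …(+2); best=6200 via (E,hash)
  {CD}: card=800; try (D,nl_idx)→1200, (C,hash)→1280, (C,nl_idx)→3600, (D,merge)→4320, (C,merge)→4680, (D,hash)→7280 …(+2); best=1200 via (D,nl_idx)
  {BD}: card=400; try (D,nl_idx)→1200, (B,hash)→1920, (D,merge)→4720, (B,merge)→5040, (D,hash)→7360, (D,nl)→32080 …(+1); best=1200 via (D,nl_idx)
  {AD}: card=2000; try (A,hash)→1000, (D,nl_idx)→2200, (D,merge)→4140, (A,merge)→4520, (D,hash)→7240, (D,nl)→8020 …(+1); best=1000 via (A,hash)
  {CDE}: card=12000; try (E,hash)→7400, (C,hash)→12680, (E,merge)→13000, (E,nl_idx)→20400, (C,nl_idx)→54200, (C,merge)→90480 …(+2); best=7400 via (E,hash)
  {BDE}: card=6000; try (E,hash)→7000, (E,merge)→8200, (E,nl_idx)→10800, (B,hash)→13320, (B,merge)→90840, (E,nl)→121200 …(+1); best=7000 via (E,hash)
  {ADE}: card=30000; try (E,hash)→8400, (A,hash)→12400, (E,merge)→28000, (E,nl_idx)→49000, (A,merge)→90320, (A,nl)→126200 …(+1); best=8400 via (E,hash)
  {BCD}: card=800; try (C,hash)→2080, (B,hash)→3120, (C,nl_idx)→4400, (C,merge)→5480, (B,merge)→10640, (C,nl)→17200 …(+1); best=2080 via (C,hash)
  {ACD}: card=4000; try (A,hash)→2200, (C,hash)→3480, (A,merge)→10120, (C,nl_idx)→17000, (A,nl)→17200, (C,merge)→25280 …(+1); best=2200 via (A,hash)
  {ABD}: card=2000; try (A,hash)→1800, (B,hash)→4120, (A,merge)→5320, (A,nl)→9200, (B,merge)→25640, (B,nl)→161000; best=1800 via (A,hash)
  {BCDE}: card=12000; try (E,hash)→8280, (C,hash)→13480, (E,merge)→13880, (B,hash)→20520, (E,nl_idx)→21280, (C,nl_idx)→55000 …(+5); best=8280 via (E,hash)
  {ACDE}: card=60000; try (E,hash)→11600, (A,hash)→19600, (C,hash)→38880, (E,merge)→57200, (E,nl_idx)→98200, (A,merge)→187520 …(+5); best=11600 via (E,hash)
  {ABDE}: card=30000; try (E,hash)→9200, (A,hash)→13200, (E,merge)→28800, (B,hash)→39520, (E,nl_idx)→49800, (A,merge)→91120 …(+4); best=9200 via (E,hash)
  {ABCD}: card=4000; try (A,hash)→3080, (C,hash)→4280, (B,hash)→7320, (A,merge)→11000, (C,nl_idx)→17800, (A,nl)→18080 …(+4); best=3080 via (A,hash)
  {ABCDE}: card=60000; try (E,hash)→12480, (A,hash)→20480, (C,hash)→39680, (E,merge)→58080, (B,hash)→72720, (E,nl_idx)→99080 …(+8); best=12480 via (E,hash)

cost=12480; order=B,D,C,A,E; methods=nl_idx,hash,hash,hash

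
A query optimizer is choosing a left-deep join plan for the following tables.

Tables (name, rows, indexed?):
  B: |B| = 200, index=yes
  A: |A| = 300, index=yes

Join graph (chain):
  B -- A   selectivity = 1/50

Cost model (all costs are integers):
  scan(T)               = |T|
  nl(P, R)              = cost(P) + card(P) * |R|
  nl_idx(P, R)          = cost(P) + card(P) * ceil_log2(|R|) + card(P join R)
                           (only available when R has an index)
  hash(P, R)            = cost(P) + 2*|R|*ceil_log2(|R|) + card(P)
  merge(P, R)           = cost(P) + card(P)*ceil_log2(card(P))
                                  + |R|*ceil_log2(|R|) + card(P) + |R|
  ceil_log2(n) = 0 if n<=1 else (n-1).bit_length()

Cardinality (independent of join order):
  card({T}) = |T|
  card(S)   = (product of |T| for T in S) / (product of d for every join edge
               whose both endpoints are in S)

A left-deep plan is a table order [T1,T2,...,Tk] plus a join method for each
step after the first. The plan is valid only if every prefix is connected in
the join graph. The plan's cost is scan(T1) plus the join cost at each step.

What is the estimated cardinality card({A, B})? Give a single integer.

1200

Tables in S: A(300), B(200)
Edges inside S: B-A(d=50)
numerator = 300 * 200 = 60000
denominator = 50 = 50
card(S) = 60000 / 50 = 1200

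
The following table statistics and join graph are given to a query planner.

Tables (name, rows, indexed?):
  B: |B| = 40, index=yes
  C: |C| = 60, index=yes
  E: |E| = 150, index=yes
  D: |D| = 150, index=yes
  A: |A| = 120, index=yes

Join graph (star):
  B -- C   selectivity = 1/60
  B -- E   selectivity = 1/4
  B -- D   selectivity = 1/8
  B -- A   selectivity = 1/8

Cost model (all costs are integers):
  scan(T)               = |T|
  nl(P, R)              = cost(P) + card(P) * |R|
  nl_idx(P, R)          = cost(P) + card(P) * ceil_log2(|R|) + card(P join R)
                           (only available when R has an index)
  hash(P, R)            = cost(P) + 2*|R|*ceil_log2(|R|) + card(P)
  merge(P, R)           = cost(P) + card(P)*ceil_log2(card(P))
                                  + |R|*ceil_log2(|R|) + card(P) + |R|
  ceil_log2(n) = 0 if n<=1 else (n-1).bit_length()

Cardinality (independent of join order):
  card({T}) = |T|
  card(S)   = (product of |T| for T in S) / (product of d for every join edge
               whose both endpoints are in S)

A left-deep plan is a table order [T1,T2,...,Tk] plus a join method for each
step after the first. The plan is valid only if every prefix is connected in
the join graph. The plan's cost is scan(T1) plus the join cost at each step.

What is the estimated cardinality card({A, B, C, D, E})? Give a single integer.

Tables in S: A(120), B(40), C(60), D(150), E(150)
Edges inside S: B-C(d=60), B-E(d=4), B-D(d=8), B-A(d=8)
numerator = 120 * 40 * 60 * 150 * 150 = 6480000000
denominator = 60 * 4 * 8 * 8 = 15360
card(S) = 6480000000 / 15360 = 421875

421875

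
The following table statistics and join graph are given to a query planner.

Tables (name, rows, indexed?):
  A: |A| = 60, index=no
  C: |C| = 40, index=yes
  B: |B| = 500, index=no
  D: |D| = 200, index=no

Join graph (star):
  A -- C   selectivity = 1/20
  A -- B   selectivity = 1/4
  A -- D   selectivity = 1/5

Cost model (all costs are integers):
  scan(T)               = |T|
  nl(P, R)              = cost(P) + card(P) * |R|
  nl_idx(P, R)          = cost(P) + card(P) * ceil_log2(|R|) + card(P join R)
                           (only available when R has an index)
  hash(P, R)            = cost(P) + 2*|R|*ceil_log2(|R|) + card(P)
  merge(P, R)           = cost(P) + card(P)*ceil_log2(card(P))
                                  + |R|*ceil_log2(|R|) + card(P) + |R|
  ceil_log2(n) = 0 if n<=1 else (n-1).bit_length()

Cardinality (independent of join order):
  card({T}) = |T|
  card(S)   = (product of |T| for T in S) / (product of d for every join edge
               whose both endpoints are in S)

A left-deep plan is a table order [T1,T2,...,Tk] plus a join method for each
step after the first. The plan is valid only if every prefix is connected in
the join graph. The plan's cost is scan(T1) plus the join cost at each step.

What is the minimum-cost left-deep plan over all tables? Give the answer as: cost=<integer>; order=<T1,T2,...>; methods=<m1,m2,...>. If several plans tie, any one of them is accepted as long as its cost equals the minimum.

Selinger DP (subsets sized 1..n):
  {A}: scan cost=60, card=60
  {C}: scan cost=40, card=40
  {B}: scan cost=500, card=500
  {D}: scan cost=200, card=200
  {AC}: card=120; try (C,nl_idx)→540, (C,hash)→600, (A,merge)→740, (C,merge)→760, (A,hash)→800, (A,nl)→2440 …(+1); best=540 via (C,nl_idx)
  {AB}: card=7500; try (A,hash)→1720, (B,merge)→5480, (A,merge)→5920, (B,hash)→9120, (B,nl)→30060, (A,nl)→30500; best=1720 via (A,hash)
  {AD}: card=2400; try (A,hash)→1120, (D,merge)→2280, (A,merge)→2420, (D,hash)→3320, (D,nl)→12060, (A,nl)→12200; best=1120 via (A,hash)
  {ABC}: card=15000; try (B,merge)→6500, (B,hash)→9660, (C,hash)→9700, (B,nl)→60540, (C,nl_idx)→61720, (C,merge)→107000 …(+1); best=6500 via (B,merge)
  {ACD}: card=4800; try (D,merge)→3300, (D,hash)→3860, (C,hash)→4000, (C,nl_idx)→20320, (D,nl)→24540, (C,merge)→32600 …(+1); best=3300 via (D,merge)
  {ABD}: card=300000; try (D,hash)→12420, (B,hash)→12520, (B,merge)→37320, (D,merge)→108520, (B,nl)→1201120, (D,nl)→1501720; best=12420 via (D,hash)
  {ABCD}: card=600000; try (B,hash)→17100, (D,hash)→24700, (B,merge)→75500, (D,merge)→233300, (C,hash)→312900, (B,nl)→2403300 …(+4); best=17100 via (B,hash)

cost=17100; order=A,C,D,B; methods=nl_idx,merge,hash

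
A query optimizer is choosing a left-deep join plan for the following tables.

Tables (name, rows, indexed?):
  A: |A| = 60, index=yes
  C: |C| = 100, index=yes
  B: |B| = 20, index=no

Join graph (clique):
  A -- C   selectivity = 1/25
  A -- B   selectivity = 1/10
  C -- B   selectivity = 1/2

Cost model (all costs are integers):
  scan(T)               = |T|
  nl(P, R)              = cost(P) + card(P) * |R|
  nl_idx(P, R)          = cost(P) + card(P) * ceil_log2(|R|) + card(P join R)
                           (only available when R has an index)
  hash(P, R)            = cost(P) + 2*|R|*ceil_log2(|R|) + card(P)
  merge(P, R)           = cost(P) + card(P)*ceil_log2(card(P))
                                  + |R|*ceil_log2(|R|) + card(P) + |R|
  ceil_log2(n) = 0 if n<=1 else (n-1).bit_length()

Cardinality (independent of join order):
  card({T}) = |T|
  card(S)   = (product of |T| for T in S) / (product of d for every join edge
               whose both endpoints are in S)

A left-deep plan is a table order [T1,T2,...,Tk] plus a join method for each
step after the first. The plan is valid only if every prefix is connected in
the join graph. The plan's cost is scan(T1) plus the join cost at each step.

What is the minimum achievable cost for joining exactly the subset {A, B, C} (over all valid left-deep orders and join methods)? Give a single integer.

Selinger DP over subsets of {A,B,C}:
  {A}: scan cost=60, card=60
  {C}: scan cost=100, card=100
  {B}: scan cost=20, card=20
  {AC}: card=240; try (C,nl_idx)→720, (A,hash)→920, (A,nl_idx)→940, (C,merge)→1280, (A,merge)→1320, (C,hash)→1520 …(+2); best=720 via (C,nl_idx)
  {AB}: card=120; try (A,nl_idx)→260, (B,hash)→320, (A,merge)→560, (B,merge)→600, (A,hash)→760, (A,nl)→1220 …(+1); best=260 via (A,nl_idx)
  {BC}: card=1000; try (B,hash)→400, (C,merge)→940, (B,merge)→1020, (C,nl_idx)→1160, (C,hash)→1440, (C,nl)→2020 …(+1); best=400 via (B,hash)
  {ABC}: card=240; try (B,hash)→1160, (C,nl_idx)→1340, (C,hash)→1780, (C,merge)→2020, (A,hash)→2120, (B,merge)→3000 …(+5); best=1160 via (B,hash)

1160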